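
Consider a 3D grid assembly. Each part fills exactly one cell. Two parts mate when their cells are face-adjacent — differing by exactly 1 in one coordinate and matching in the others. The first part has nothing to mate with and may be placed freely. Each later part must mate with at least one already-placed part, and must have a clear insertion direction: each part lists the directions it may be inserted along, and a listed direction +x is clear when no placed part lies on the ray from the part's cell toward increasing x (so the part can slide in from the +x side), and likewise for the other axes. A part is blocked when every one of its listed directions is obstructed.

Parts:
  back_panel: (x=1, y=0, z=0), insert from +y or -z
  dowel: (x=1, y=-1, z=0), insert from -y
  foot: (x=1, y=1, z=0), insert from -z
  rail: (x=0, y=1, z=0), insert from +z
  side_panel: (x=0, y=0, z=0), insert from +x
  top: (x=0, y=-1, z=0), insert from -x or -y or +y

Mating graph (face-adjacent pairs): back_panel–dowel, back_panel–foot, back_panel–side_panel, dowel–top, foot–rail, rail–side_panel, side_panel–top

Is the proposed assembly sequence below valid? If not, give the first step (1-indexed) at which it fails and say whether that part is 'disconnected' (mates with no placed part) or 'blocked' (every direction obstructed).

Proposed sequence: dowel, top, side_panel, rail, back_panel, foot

1. dowel@(1, -1, 0) [-y clear] — {dowel}
2. top@(0, -1, 0) [-x clear] — {dowel, top}
3. side_panel@(0, 0, 0) [+x clear] — {dowel, side_panel, top}
4. rail@(0, 1, 0) [+z clear] — {dowel, rail, side_panel, top}
5. back_panel@(1, 0, 0) [+y clear] — {back_panel, dowel, rail, side_panel, top}
6. foot@(1, 1, 0) [-z clear] — {back_panel, dowel, foot, rail, side_panel, top}

Valid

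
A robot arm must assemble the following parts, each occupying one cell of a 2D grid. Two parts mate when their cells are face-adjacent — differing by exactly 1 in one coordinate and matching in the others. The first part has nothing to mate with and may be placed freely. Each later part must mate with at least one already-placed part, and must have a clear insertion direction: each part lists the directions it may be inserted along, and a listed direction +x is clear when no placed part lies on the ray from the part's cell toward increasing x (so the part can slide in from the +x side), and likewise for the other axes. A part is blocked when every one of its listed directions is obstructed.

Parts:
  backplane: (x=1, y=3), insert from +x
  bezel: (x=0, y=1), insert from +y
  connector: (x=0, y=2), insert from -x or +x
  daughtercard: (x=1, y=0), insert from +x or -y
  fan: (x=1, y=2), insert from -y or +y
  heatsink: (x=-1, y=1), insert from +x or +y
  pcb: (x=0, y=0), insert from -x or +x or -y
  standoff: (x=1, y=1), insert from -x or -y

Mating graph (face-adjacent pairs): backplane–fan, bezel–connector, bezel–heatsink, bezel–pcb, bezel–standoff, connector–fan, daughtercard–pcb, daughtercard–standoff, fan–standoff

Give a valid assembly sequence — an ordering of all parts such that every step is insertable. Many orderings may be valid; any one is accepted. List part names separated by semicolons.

1. daughtercard@(1, 0) [+x clear] — {daughtercard}
2. pcb@(0, 0) [-x clear] — {daughtercard, pcb}
3. standoff@(1, 1) [-x clear] — {daughtercard, pcb, standoff}
4. bezel@(0, 1) [+y clear] — {bezel, daughtercard, pcb, standoff}
5. fan@(1, 2) [+y clear] — {bezel, daughtercard, fan, pcb, standoff}
6. backplane@(1, 3) [+x clear] — {backplane, bezel, daughtercard, fan, pcb, standoff}
7. connector@(0, 2) [-x clear] — {backplane, bezel, connector, daughtercard, fan, pcb, standoff}
8. heatsink@(-1, 1) [+y clear] — {backplane, bezel, connector, daughtercard, fan, heatsink, pcb, standoff}

daughtercard; pcb; standoff; bezel; fan; backplane; connector; heatsink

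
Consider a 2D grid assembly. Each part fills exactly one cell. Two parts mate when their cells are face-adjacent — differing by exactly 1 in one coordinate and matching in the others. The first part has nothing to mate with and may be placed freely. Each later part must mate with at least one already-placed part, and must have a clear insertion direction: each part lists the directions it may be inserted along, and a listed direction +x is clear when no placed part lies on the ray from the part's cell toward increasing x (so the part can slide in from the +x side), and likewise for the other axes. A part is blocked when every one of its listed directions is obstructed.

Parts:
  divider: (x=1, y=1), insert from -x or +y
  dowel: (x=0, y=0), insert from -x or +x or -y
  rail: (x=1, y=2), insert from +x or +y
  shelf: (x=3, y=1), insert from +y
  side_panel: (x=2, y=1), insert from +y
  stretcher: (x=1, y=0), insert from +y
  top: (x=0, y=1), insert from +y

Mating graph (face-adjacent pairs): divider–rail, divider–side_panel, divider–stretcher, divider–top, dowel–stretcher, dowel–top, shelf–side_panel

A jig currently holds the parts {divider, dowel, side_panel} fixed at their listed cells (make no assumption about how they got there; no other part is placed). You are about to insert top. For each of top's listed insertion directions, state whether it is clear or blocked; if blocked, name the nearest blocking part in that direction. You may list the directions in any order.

+y: ray from top(0, 1) has no placed part ⇒ clear

+y: clear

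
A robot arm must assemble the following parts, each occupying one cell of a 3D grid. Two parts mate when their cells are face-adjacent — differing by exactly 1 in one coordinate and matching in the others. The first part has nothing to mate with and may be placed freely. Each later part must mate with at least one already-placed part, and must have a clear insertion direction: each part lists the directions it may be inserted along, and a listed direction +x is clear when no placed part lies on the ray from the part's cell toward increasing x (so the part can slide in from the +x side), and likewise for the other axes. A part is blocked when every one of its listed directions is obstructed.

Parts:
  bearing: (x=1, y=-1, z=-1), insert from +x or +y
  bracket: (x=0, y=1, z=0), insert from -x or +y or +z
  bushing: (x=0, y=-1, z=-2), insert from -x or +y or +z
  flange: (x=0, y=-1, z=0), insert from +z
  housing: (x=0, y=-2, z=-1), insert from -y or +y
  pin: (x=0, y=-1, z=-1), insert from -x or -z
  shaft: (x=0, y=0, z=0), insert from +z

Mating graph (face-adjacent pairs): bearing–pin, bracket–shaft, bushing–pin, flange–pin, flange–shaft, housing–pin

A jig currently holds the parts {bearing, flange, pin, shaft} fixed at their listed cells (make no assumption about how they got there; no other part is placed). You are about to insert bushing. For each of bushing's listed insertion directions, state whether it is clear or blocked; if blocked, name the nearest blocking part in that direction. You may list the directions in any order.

-x: ray from bushing(0, -1, -2) has no placed part ⇒ clear
+y: ray from bushing(0, -1, -2) has no placed part ⇒ clear
+z: nearest on ray is pin@(0, -1, -1) ⇒ blocked

+y: clear; +z: blocked by pin; -x: clear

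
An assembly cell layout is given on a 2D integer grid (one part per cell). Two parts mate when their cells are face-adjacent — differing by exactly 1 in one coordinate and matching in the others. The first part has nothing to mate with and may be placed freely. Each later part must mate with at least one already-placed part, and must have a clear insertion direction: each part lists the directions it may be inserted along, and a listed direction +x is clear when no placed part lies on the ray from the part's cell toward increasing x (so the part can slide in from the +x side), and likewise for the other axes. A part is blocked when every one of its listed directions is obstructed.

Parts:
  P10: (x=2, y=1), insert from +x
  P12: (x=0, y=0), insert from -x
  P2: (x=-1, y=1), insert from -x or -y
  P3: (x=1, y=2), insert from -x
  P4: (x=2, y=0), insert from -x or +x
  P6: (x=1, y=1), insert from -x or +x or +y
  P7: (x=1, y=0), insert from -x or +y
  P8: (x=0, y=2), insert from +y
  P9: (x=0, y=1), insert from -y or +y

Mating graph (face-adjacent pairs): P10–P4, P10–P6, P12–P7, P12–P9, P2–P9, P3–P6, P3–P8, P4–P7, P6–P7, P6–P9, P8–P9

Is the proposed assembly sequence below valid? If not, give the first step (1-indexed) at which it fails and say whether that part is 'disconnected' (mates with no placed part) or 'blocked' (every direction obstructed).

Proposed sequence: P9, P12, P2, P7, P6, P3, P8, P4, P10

Valid

1. P9@(0, 1) [-y clear] — {P9}
2. P12@(0, 0) [-x clear] — {P12, P9}
3. P2@(-1, 1) [-x clear] — {P12, P2, P9}
4. P7@(1, 0) [+y clear] — {P12, P2, P7, P9}
5. P6@(1, 1) [+x clear] — {P12, P2, P6, P7, P9}
6. P3@(1, 2) [-x clear] — {P12, P2, P3, P6, P7, P9}
7. P8@(0, 2) [+y clear] — {P12, P2, P3, P6, P7, P8, P9}
8. P4@(2, 0) [+x clear] — {P12, P2, P3, P4, P6, P7, P8, P9}
9. P10@(2, 1) [+x clear] — {P10, P12, P2, P3, P4, P6, P7, P8, P9}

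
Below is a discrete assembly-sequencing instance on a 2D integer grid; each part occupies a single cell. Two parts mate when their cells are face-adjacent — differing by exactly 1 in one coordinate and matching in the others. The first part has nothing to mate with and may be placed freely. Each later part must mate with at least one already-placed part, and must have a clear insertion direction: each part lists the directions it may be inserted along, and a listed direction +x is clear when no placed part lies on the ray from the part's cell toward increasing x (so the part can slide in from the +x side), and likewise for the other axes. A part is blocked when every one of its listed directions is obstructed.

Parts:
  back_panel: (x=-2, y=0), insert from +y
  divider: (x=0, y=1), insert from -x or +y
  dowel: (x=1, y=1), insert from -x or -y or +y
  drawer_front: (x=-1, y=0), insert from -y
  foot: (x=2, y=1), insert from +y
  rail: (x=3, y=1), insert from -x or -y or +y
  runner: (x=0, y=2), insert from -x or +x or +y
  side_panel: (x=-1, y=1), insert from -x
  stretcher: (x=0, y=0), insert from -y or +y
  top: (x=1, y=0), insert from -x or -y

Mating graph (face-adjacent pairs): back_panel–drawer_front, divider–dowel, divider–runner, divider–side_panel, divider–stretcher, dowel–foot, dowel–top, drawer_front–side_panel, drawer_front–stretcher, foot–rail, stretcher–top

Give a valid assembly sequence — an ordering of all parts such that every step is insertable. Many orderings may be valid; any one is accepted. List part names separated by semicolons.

foot; dowel; divider; side_panel; top; runner; stretcher; rail; drawer_front; back_panel

1. foot@(2, 1) [+y clear] — {foot}
2. dowel@(1, 1) [-x clear] — {dowel, foot}
3. divider@(0, 1) [-x clear] — {divider, dowel, foot}
4. side_panel@(-1, 1) [-x clear] — {divider, dowel, foot, side_panel}
5. top@(1, 0) [-x clear] — {divider, dowel, foot, side_panel, top}
6. runner@(0, 2) [-x clear] — {divider, dowel, foot, runner, side_panel, top}
7. stretcher@(0, 0) [-y clear] — {divider, dowel, foot, runner, side_panel, stretcher, top}
8. rail@(3, 1) [-y clear] — {divider, dowel, foot, rail, runner, side_panel, stretcher, top}
9. drawer_front@(-1, 0) [-y clear] — {divider, dowel, drawer_front, foot, rail, runner, side_panel, stretcher, top}
10. back_panel@(-2, 0) [+y clear] — {back_panel, divider, dowel, drawer_front, foot, rail, runner, side_panel, stretcher, top}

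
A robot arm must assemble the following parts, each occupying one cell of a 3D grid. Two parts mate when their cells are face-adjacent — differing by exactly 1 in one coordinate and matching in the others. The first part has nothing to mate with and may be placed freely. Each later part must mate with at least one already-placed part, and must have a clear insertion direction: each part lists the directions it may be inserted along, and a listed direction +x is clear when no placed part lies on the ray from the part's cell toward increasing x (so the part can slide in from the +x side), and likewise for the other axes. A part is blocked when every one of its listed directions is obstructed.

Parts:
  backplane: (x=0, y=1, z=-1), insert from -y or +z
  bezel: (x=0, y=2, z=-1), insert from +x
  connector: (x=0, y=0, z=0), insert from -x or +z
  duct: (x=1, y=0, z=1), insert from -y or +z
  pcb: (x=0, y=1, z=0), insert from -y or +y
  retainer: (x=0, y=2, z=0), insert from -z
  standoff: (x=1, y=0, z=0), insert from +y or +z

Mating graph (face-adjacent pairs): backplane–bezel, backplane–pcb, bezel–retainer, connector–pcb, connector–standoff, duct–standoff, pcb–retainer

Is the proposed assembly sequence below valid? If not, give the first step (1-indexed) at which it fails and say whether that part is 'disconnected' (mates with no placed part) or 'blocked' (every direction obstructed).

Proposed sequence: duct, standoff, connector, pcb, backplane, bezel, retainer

Invalid at step 7 (blocked)

1. duct@(1, 0, 1) [-y clear] — {duct}
2. standoff@(1, 0, 0) [+y clear] — {duct, standoff}
3. connector@(0, 0, 0) [-x clear] — {connector, duct, standoff}
4. pcb@(0, 1, 0) [+y clear] — {connector, duct, pcb, standoff}
5. backplane@(0, 1, -1) [-y clear] — {backplane, connector, duct, pcb, standoff}
6. bezel@(0, 2, -1) [+x clear] — {backplane, bezel, connector, duct, pcb, standoff}
7. retainer@(0, 2, 0) — -z all obstructed ⇒ blocked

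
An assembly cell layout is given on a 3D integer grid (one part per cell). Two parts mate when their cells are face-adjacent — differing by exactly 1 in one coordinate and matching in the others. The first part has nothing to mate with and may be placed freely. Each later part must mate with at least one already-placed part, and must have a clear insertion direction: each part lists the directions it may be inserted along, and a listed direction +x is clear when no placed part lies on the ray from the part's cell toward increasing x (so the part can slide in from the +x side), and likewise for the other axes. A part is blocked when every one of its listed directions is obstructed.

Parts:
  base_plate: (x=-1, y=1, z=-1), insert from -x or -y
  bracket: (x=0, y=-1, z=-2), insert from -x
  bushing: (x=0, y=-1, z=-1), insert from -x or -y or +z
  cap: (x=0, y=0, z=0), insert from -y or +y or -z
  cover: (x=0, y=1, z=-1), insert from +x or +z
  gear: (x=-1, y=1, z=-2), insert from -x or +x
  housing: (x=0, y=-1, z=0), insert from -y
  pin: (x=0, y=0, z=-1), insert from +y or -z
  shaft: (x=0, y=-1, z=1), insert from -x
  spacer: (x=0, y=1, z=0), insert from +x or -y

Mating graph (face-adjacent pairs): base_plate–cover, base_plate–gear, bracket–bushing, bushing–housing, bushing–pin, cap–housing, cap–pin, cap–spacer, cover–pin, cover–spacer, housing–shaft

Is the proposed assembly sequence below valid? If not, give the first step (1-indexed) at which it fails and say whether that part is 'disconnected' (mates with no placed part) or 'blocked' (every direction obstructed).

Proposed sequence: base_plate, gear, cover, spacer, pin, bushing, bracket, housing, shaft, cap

Invalid at step 10 (blocked)

1. base_plate@(-1, 1, -1) [-x clear] — {base_plate}
2. gear@(-1, 1, -2) [-x clear] — {base_plate, gear}
3. cover@(0, 1, -1) [+x clear] — {base_plate, cover, gear}
4. spacer@(0, 1, 0) [+x clear] — {base_plate, cover, gear, spacer}
5. pin@(0, 0, -1) [-z clear] — {base_plate, cover, gear, pin, spacer}
6. bushing@(0, -1, -1) [-x clear] — {base_plate, bushing, cover, gear, pin, spacer}
7. bracket@(0, -1, -2) [-x clear] — {base_plate, bracket, bushing, cover, gear, pin, spacer}
8. housing@(0, -1, 0) [-y clear] — {base_plate, bracket, bushing, cover, gear, housing, pin, spacer}
9. shaft@(0, -1, 1) [-x clear] — {base_plate, bracket, bushing, cover, gear, housing, pin, shaft, spacer}
10. cap@(0, 0, 0) — -y/+y/-z all obstructed ⇒ blocked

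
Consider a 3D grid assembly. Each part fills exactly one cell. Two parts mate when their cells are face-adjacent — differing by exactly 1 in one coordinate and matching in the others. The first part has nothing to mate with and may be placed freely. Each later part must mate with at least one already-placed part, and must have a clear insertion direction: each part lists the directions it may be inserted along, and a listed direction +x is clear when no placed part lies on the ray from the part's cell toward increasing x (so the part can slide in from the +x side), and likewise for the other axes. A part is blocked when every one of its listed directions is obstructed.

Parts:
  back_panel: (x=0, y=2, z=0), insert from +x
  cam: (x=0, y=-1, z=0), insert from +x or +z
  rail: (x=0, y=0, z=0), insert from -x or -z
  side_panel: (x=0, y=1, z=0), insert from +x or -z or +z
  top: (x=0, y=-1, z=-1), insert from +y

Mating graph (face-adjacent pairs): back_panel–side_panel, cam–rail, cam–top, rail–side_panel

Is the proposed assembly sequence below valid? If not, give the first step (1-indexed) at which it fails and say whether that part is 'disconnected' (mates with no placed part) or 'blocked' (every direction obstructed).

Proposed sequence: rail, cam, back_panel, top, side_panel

1. rail@(0, 0, 0) [-x clear] — {rail}
2. cam@(0, -1, 0) [+x clear] — {cam, rail}
3. back_panel@(0, 2, 0) — no placed neighbour ⇒ disconnected

Invalid at step 3 (disconnected)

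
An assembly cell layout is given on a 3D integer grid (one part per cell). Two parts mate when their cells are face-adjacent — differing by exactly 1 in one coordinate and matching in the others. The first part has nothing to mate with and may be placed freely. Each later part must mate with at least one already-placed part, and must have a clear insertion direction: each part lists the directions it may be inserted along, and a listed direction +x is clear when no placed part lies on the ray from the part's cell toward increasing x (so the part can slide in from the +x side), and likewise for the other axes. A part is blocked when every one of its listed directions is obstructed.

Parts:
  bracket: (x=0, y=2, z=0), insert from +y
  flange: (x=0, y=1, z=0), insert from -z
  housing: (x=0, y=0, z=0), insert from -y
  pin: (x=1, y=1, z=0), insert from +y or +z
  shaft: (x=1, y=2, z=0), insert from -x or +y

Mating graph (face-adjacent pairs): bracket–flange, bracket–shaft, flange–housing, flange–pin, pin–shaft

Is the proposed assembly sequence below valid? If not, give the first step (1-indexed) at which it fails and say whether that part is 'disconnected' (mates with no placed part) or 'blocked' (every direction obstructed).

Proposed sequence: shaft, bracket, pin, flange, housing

Valid

1. shaft@(1, 2, 0) [-x clear] — {shaft}
2. bracket@(0, 2, 0) [+y clear] — {bracket, shaft}
3. pin@(1, 1, 0) [+z clear] — {bracket, pin, shaft}
4. flange@(0, 1, 0) [-z clear] — {bracket, flange, pin, shaft}
5. housing@(0, 0, 0) [-y clear] — {bracket, flange, housing, pin, shaft}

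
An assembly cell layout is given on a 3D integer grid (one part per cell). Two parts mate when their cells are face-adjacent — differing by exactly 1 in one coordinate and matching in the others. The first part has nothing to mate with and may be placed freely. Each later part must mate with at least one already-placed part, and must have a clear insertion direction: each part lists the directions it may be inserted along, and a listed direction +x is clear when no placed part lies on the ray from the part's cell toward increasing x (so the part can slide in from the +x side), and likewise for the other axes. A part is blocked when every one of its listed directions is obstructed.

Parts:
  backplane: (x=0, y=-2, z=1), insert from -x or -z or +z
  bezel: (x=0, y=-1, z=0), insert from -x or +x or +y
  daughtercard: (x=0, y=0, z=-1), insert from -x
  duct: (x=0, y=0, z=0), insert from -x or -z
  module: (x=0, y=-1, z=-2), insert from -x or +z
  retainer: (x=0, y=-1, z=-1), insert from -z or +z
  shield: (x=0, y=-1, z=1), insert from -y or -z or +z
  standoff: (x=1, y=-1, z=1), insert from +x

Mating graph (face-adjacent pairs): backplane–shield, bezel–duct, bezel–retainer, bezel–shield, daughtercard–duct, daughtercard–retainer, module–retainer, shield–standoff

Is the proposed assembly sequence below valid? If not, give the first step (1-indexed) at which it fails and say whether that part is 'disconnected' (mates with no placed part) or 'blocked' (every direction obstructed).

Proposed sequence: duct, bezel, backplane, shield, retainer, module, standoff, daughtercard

Invalid at step 3 (disconnected)

1. duct@(0, 0, 0) [-x clear] — {duct}
2. bezel@(0, -1, 0) [-x clear] — {bezel, duct}
3. backplane@(0, -2, 1) — no placed neighbour ⇒ disconnected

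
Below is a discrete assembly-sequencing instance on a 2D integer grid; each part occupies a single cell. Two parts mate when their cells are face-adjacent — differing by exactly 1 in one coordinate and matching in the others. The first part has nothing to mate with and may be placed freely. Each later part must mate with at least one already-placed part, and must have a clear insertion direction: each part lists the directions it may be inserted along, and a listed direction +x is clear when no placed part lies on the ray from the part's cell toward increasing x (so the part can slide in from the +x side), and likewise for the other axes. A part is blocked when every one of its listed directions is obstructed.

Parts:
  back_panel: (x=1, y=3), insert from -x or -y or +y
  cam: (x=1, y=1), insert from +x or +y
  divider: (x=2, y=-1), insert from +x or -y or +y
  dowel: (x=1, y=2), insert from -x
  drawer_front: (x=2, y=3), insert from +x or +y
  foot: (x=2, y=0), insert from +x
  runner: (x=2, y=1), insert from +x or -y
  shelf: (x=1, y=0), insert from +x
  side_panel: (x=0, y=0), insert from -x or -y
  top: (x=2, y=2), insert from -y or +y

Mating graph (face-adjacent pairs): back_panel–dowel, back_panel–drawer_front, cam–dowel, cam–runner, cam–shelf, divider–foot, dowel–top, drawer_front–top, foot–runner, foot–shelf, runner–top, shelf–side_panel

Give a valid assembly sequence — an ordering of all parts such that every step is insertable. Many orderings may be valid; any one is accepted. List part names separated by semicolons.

1. back_panel@(1, 3) [-x clear] — {back_panel}
2. dowel@(1, 2) [-x clear] — {back_panel, dowel}
3. cam@(1, 1) [+x clear] — {back_panel, cam, dowel}
4. runner@(2, 1) [+x clear] — {back_panel, cam, dowel, runner}
5. shelf@(1, 0) [+x clear] — {back_panel, cam, dowel, runner, shelf}
6. side_panel@(0, 0) [-x clear] — {back_panel, cam, dowel, runner, shelf, side_panel}
7. foot@(2, 0) [+x clear] — {back_panel, cam, dowel, foot, runner, shelf, side_panel}
8. divider@(2, -1) [+x clear] — {back_panel, cam, divider, dowel, foot, runner, shelf, side_panel}
9. top@(2, 2) [+y clear] — {back_panel, cam, divider, dowel, foot, runner, shelf, side_panel, top}
10. drawer_front@(2, 3) [+x clear] — {back_panel, cam, divider, dowel, drawer_front, foot, runner, shelf, side_panel, top}

back_panel; dowel; cam; runner; shelf; side_panel; foot; divider; top; drawer_front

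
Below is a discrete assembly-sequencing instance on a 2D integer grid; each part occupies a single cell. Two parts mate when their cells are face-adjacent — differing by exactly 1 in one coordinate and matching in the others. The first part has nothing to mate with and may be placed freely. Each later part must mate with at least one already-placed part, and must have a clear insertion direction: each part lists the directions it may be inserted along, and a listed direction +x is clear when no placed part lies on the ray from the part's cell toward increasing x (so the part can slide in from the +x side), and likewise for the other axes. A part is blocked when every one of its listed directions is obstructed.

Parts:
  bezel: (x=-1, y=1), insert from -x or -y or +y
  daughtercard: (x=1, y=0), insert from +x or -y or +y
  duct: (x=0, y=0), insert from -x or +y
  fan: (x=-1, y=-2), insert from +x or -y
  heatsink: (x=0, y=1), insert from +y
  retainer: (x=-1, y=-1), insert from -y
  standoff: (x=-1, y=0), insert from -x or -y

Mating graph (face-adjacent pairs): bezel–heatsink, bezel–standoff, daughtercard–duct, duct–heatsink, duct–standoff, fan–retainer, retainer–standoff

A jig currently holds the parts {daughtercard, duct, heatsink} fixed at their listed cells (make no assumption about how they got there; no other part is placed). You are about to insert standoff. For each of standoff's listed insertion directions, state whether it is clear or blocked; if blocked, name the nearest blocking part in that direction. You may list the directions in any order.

-x: ray from standoff(-1, 0) has no placed part ⇒ clear
-y: ray from standoff(-1, 0) has no placed part ⇒ clear

-x: clear; -y: clear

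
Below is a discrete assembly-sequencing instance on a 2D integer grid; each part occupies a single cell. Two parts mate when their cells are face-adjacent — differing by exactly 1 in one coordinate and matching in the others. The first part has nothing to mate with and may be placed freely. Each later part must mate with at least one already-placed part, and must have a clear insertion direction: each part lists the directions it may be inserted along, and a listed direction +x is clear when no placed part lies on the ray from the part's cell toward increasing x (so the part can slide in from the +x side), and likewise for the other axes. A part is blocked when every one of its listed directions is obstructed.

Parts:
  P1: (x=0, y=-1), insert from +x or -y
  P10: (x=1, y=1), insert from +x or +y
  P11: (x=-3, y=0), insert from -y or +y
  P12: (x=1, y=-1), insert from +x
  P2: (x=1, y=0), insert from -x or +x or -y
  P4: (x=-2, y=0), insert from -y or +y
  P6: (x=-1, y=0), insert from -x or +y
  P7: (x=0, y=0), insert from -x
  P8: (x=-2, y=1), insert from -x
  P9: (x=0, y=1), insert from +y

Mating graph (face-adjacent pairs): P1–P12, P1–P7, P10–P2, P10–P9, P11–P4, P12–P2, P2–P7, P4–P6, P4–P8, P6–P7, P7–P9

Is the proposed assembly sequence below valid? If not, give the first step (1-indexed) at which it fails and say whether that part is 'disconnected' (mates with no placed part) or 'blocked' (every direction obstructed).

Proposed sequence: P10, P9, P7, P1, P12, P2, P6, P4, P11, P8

1. P10@(1, 1) [+x clear] — {P10}
2. P9@(0, 1) [+y clear] — {P10, P9}
3. P7@(0, 0) [-x clear] — {P10, P7, P9}
4. P1@(0, -1) [+x clear] — {P1, P10, P7, P9}
5. P12@(1, -1) [+x clear] — {P1, P10, P12, P7, P9}
6. P2@(1, 0) [+x clear] — {P1, P10, P12, P2, P7, P9}
7. P6@(-1, 0) [-x clear] — {P1, P10, P12, P2, P6, P7, P9}
8. P4@(-2, 0) [-y clear] — {P1, P10, P12, P2, P4, P6, P7, P9}
9. P11@(-3, 0) [-y clear] — {P1, P10, P11, P12, P2, P4, P6, P7, P9}
10. P8@(-2, 1) [-x clear] — {P1, P10, P11, P12, P2, P4, P6, P7, P8, P9}

Valid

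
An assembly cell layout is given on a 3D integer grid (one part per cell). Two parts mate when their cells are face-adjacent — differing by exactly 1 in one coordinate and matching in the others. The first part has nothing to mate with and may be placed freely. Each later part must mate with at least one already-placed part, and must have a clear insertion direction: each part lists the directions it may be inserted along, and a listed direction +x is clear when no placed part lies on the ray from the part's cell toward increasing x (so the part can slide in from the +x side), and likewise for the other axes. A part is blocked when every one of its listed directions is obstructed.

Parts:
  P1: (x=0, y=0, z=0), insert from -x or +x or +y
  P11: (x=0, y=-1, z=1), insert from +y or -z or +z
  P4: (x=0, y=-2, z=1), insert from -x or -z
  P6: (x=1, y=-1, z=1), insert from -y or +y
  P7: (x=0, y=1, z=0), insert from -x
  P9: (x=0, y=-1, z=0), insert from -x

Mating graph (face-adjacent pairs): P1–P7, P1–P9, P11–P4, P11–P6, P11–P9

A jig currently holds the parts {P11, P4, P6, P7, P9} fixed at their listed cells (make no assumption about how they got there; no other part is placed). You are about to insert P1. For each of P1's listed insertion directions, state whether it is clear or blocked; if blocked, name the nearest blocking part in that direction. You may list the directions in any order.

+x: clear; +y: blocked by P7; -x: clear

-x: ray from P1(0, 0, 0) has no placed part ⇒ clear
+x: ray from P1(0, 0, 0) has no placed part ⇒ clear
+y: nearest on ray is P7@(0, 1, 0) ⇒ blocked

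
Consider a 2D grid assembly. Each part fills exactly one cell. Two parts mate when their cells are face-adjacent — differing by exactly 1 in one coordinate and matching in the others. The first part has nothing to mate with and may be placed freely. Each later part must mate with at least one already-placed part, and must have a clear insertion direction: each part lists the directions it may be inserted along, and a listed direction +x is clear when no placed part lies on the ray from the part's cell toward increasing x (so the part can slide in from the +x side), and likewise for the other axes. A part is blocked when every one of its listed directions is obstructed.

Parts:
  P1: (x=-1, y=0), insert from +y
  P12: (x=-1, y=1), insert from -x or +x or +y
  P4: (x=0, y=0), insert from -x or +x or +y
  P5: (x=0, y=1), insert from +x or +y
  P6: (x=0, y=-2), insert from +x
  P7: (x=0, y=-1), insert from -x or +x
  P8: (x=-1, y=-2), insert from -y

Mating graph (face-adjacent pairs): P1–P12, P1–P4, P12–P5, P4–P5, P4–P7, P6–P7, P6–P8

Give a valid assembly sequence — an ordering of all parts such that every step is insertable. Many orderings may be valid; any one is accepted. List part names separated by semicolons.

P8; P6; P7; P4; P1; P12; P5

1. P8@(-1, -2) [-y clear] — {P8}
2. P6@(0, -2) [+x clear] — {P6, P8}
3. P7@(0, -1) [-x clear] — {P6, P7, P8}
4. P4@(0, 0) [-x clear] — {P4, P6, P7, P8}
5. P1@(-1, 0) [+y clear] — {P1, P4, P6, P7, P8}
6. P12@(-1, 1) [-x clear] — {P1, P12, P4, P6, P7, P8}
7. P5@(0, 1) [+x clear] — {P1, P12, P4, P5, P6, P7, P8}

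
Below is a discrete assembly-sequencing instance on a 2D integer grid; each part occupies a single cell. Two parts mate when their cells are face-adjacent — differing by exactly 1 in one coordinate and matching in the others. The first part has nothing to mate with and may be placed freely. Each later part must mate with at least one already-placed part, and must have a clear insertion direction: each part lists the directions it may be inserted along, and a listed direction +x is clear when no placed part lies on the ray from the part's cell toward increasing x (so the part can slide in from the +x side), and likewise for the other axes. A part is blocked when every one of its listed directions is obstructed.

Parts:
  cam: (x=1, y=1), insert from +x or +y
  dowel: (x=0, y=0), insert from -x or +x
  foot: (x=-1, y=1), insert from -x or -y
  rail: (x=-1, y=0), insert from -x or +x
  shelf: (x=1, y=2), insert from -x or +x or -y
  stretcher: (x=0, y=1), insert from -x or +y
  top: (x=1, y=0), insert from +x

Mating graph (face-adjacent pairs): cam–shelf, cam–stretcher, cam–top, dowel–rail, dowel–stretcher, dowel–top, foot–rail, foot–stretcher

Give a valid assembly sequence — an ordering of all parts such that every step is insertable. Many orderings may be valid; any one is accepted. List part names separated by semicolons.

top; cam; stretcher; foot; shelf; dowel; rail

1. top@(1, 0) [+x clear] — {top}
2. cam@(1, 1) [+x clear] — {cam, top}
3. stretcher@(0, 1) [-x clear] — {cam, stretcher, top}
4. foot@(-1, 1) [-x clear] — {cam, foot, stretcher, top}
5. shelf@(1, 2) [-x clear] — {cam, foot, shelf, stretcher, top}
6. dowel@(0, 0) [-x clear] — {cam, dowel, foot, shelf, stretcher, top}
7. rail@(-1, 0) [-x clear] — {cam, dowel, foot, rail, shelf, stretcher, top}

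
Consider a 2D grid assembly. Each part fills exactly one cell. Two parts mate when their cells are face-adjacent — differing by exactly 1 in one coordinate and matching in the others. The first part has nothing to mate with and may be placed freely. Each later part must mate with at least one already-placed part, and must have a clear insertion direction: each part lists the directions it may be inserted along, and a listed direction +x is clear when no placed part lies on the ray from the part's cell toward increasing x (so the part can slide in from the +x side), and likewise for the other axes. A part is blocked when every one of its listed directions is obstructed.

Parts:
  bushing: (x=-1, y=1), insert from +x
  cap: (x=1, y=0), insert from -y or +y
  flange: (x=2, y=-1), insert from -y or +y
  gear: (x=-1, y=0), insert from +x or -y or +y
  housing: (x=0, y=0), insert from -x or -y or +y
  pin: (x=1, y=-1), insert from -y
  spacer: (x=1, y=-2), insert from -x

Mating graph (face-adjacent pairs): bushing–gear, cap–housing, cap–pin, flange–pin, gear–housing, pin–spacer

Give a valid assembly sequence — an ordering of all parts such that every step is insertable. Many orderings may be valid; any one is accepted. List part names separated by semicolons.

1. pin@(1, -1) [-y clear] — {pin}
2. cap@(1, 0) [+y clear] — {cap, pin}
3. spacer@(1, -2) [-x clear] — {cap, pin, spacer}
4. flange@(2, -1) [-y clear] — {cap, flange, pin, spacer}
5. housing@(0, 0) [-x clear] — {cap, flange, housing, pin, spacer}
6. gear@(-1, 0) [-y clear] — {cap, flange, gear, housing, pin, spacer}
7. bushing@(-1, 1) [+x clear] — {bushing, cap, flange, gear, housing, pin, spacer}

pin; cap; spacer; flange; housing; gear; bushing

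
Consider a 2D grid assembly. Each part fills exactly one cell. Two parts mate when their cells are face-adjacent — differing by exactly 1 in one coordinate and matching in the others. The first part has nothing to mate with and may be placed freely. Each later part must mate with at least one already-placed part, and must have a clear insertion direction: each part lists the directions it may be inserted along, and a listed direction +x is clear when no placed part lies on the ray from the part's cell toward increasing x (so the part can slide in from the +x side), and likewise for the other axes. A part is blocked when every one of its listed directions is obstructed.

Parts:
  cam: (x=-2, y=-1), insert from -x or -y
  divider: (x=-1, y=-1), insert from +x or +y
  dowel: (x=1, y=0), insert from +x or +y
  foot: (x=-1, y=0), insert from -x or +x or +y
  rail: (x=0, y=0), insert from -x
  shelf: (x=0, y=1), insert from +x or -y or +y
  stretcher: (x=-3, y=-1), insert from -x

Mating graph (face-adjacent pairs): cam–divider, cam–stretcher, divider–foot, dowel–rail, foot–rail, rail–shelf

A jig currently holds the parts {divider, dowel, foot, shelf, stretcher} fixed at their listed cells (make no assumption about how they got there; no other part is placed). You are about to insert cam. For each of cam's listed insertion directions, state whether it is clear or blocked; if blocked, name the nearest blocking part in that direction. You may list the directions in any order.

-x: nearest on ray is stretcher@(-3, -1) ⇒ blocked
-y: ray from cam(-2, -1) has no placed part ⇒ clear

-x: blocked by stretcher; -y: clear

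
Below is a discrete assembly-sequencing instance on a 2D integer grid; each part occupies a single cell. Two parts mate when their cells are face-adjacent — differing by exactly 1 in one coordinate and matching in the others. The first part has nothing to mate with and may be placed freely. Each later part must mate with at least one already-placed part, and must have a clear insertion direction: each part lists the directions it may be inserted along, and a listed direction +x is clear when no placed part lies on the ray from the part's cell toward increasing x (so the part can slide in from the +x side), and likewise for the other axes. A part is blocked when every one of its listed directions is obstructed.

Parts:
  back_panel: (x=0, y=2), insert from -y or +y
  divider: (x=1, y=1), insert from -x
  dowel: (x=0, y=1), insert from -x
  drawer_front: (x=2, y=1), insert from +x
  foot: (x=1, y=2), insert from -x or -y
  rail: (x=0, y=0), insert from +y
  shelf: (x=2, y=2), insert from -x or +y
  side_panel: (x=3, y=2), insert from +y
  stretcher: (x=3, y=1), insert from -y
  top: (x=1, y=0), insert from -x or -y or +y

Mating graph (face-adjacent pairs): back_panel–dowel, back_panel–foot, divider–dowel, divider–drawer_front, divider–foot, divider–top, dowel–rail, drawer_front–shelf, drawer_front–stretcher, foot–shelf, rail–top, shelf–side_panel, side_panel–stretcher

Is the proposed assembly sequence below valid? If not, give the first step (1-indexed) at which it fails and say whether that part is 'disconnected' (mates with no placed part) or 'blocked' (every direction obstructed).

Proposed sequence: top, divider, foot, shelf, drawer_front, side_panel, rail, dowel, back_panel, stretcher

1. top@(1, 0) [-x clear] — {top}
2. divider@(1, 1) [-x clear] — {divider, top}
3. foot@(1, 2) [-x clear] — {divider, foot, top}
4. shelf@(2, 2) [+y clear] — {divider, foot, shelf, top}
5. drawer_front@(2, 1) [+x clear] — {divider, drawer_front, foot, shelf, top}
6. side_panel@(3, 2) [+y clear] — {divider, drawer_front, foot, shelf, side_panel, top}
7. rail@(0, 0) [+y clear] — {divider, drawer_front, foot, rail, shelf, side_panel, top}
8. dowel@(0, 1) [-x clear] — {divider, dowel, drawer_front, foot, rail, shelf, side_panel, top}
9. back_panel@(0, 2) [+y clear] — {back_panel, divider, dowel, drawer_front, foot, rail, shelf, side_panel, top}
10. stretcher@(3, 1) [-y clear] — {back_panel, divider, dowel, drawer_front, foot, rail, shelf, side_panel, stretcher, top}

Valid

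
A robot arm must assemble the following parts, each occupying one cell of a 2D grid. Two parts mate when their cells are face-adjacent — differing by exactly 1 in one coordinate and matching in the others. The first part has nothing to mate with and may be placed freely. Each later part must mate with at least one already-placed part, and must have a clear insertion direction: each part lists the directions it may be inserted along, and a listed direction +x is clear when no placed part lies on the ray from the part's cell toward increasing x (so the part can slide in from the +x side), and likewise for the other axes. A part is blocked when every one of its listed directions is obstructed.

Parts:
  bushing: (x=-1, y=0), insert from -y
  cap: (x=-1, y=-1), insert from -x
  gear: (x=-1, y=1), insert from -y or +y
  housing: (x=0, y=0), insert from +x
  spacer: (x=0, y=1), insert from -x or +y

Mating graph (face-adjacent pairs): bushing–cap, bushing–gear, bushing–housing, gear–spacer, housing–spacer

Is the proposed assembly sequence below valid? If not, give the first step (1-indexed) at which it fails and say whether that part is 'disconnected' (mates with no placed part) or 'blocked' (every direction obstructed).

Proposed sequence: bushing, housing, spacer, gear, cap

1. bushing@(-1, 0) [-y clear] — {bushing}
2. housing@(0, 0) [+x clear] — {bushing, housing}
3. spacer@(0, 1) [-x clear] — {bushing, housing, spacer}
4. gear@(-1, 1) [+y clear] — {bushing, gear, housing, spacer}
5. cap@(-1, -1) [-x clear] — {bushing, cap, gear, housing, spacer}

Valid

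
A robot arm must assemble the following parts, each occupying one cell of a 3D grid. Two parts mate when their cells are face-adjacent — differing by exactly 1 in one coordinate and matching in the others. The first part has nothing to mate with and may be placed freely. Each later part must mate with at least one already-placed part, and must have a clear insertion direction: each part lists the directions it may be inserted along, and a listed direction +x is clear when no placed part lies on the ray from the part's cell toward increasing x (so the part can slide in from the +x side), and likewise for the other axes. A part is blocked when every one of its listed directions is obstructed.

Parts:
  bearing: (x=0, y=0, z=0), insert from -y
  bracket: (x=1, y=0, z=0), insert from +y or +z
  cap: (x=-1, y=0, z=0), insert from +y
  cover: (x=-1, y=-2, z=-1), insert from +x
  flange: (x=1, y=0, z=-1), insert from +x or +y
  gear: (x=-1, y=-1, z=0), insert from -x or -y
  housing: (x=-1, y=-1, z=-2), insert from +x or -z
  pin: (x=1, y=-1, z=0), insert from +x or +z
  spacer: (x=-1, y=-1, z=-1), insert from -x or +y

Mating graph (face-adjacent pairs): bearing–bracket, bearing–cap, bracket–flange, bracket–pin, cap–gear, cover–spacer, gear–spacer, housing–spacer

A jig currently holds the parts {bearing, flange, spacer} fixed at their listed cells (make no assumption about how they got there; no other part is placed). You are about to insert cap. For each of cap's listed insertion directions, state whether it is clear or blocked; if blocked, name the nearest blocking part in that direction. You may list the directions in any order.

+y: clear

+y: ray from cap(-1, 0, 0) has no placed part ⇒ clear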